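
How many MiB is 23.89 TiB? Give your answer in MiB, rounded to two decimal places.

25,050,480.64 MiB

23.89 TiB × 1,099,511,627,776 bytes/TiB = 26,267,332,787,568.64 bytes
1 MiB = 1,048,576 bytes
26,267,332,787,568.64 / 1,048,576 = 25,050,480.64 MiB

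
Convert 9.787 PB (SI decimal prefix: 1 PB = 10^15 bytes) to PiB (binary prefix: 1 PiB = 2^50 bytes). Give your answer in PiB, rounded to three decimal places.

9.787 PB = 9.787 × 10^15 bytes = 9,787,000,000,000,000 bytes
1 PiB = 2^50 bytes = 1,125,899,906,842,624 bytes
9,787,000,000,000,000 / 1,125,899,906,842,624 = 8.693 PiB

8.693 PiB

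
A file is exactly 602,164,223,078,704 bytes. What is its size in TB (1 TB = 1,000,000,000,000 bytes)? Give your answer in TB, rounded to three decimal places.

602,164,223,078,704 bytes given.
1 TB = 10^12 bytes = 1,000,000,000,000 bytes
602,164,223,078,704 / 1,000,000,000,000 = 602.164 TB

602.164 TB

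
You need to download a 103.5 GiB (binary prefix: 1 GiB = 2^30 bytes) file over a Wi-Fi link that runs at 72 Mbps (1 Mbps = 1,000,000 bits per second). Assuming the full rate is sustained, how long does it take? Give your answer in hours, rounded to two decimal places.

103.5 GiB = 111,132,278,784 bytes = 889,058,230,272 bits
72 Mbps = 72,000,000 bits/s
time = 889,058,230,272 / 72,000,000 = 12,348.0310 s
12,348.0310 s / 3600 = 3.43 hours

3.43 hours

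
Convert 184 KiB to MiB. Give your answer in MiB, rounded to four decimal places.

0.1797 MiB

184 KiB × 1,024 bytes/KiB = 188,416 bytes
1 MiB = 1,048,576 bytes
188,416 / 1,048,576 = 0.1797 MiB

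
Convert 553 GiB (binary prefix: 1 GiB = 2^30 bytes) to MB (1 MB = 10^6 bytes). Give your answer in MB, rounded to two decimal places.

553 GiB × 1,073,741,824 bytes/GiB = 593,779,228,672 bytes
1 MB = 1,000,000 bytes
593,779,228,672 / 1,000,000 = 593,779.23 MB

593,779.23 MB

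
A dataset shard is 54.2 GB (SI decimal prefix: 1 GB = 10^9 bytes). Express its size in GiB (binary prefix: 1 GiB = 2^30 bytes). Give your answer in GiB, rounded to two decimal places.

54.2 GB × 1,000,000,000 bytes/GB = 54,200,000,000 bytes
1 GiB = 1,073,741,824 bytes
54,200,000,000 / 1,073,741,824 = 50.48 GiB

50.48 GiB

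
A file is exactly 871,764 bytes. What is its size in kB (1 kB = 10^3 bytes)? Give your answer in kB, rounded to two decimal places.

871.76 kB

871,764 bytes given.
1 kB = 1,000 bytes
871,764 / 1,000 = 871.76 kB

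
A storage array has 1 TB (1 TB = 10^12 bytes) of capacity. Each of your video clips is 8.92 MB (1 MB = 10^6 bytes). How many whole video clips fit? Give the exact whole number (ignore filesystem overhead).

Capacity: 1 TB = 1,000,000,000,000 bytes
Per item: 8.92 MB = 8,920,000 bytes
⌊1,000,000,000,000 / 8,920,000⌋ = 112,107

112,107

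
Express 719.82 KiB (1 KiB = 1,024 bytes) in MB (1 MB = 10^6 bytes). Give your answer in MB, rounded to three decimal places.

719.82 KiB × 1,024 bytes/KiB = 737,095.68 bytes
1 MB = 1,000,000 bytes
737,095.68 / 1,000,000 = 0.737 MB

0.737 MB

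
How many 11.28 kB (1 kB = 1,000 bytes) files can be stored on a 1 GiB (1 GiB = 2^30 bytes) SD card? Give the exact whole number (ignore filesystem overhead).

Capacity: 1 GiB = 1,073,741,824 bytes
Per item: 11.28 kB = 11,280 bytes
⌊1,073,741,824 / 11,280⌋ = 95,189

95,189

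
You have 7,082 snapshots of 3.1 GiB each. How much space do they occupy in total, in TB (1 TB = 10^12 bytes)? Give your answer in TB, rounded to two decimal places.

Total = 7,082 × 3.1 GiB = 21954.2 GiB
= 21954.2 × 1,073,741,824 bytes = 23,573,142,752,460.8 bytes
1 TB = 1,000,000,000,000 bytes
23,573,142,752,460.8 / 1,000,000,000,000 = 23.57 TB

23.57 TB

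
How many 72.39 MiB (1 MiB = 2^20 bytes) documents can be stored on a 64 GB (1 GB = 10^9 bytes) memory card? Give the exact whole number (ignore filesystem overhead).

Capacity: 64 GB = 64,000,000,000 bytes
Per item: 72.39 MiB = 75,906,416.64 bytes
⌊64,000,000,000 / 75,906,416.64⌋ = 843

843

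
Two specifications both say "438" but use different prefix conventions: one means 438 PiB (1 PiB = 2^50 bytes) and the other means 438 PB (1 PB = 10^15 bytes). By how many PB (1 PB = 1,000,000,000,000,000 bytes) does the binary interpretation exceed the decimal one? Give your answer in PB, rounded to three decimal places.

55.144 PB

438 PiB = 438 × 1,125,899,906,842,624 = 493,144,159,197,069,312 bytes
438 PB = 438 × 1,000,000,000,000,000 = 438,000,000,000,000,000 bytes
difference = 55,144,159,197,069,312 bytes
55,144,159,197,069,312 / 1,000,000,000,000,000 = 55.144 PB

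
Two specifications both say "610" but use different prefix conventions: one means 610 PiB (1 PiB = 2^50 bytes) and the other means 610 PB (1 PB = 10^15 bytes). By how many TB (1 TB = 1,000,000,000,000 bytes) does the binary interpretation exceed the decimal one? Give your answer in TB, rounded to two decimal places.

610 PiB = 610 × 1,125,899,906,842,624 = 686,798,943,174,000,640 bytes
610 PB = 610 × 1,000,000,000,000,000 = 610,000,000,000,000,000 bytes
difference = 76,798,943,174,000,640 bytes
76,798,943,174,000,640 / 1,000,000,000,000 = 76,798.94 TB

76,798.94 TB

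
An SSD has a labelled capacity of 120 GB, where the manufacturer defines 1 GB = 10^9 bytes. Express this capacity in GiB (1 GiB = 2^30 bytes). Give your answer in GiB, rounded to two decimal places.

120 GB × 1,000,000,000 bytes/GB = 120,000,000,000 bytes
1 GiB = 1,073,741,824 bytes
120,000,000,000 / 1,073,741,824 = 111.76 GiB

111.76 GiB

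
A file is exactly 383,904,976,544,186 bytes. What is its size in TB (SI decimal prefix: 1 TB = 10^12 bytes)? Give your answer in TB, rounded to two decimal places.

383,904,976,544,186 bytes given.
1 TB = 10^12 bytes = 1,000,000,000,000 bytes
383,904,976,544,186 / 1,000,000,000,000 = 383.90 TB

383.90 TB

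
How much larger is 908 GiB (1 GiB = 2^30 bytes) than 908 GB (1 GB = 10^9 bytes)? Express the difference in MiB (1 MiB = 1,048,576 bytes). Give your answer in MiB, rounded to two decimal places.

63,855.72 MiB

908 GiB = 908 × 1,073,741,824 = 974,957,576,192 bytes
908 GB = 908 × 1,000,000,000 = 908,000,000,000 bytes
difference = 66,957,576,192 bytes
66,957,576,192 / 1,048,576 = 63,855.72 MiB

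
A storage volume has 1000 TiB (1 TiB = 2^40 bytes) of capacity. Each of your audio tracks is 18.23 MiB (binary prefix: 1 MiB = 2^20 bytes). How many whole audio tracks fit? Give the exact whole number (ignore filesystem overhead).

57,519,253

Capacity: 1000 TiB = 1,099,511,627,776,000 bytes
Per item: 18.23 MiB = 19,115,540.48 bytes
⌊1,099,511,627,776,000 / 19,115,540.48⌋ = 57,519,253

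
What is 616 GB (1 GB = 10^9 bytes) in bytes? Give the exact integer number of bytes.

616,000,000,000 bytes

616 × 1,000,000,000 = 616,000,000,000 bytes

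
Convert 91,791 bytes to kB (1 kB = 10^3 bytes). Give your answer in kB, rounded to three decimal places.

91.791 kB

91,791 bytes given.
1 kB = 1,000 bytes
91,791 / 1,000 = 91.791 kB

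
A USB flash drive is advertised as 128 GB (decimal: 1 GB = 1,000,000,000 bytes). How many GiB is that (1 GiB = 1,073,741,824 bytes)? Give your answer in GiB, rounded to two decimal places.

128 GB × 1,000,000,000 bytes/GB = 128,000,000,000 bytes
1 GiB = 1,073,741,824 bytes
128,000,000,000 / 1,073,741,824 = 119.21 GiB

119.21 GiB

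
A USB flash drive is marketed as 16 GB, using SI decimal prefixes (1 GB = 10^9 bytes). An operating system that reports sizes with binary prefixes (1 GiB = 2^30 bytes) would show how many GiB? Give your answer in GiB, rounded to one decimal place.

16 GB = 16 × 10^9 bytes = 16,000,000,000 bytes
1 GiB = 1,073,741,824 bytes
16,000,000,000 / 1,073,741,824 = 14.9 GiB

14.9 GiB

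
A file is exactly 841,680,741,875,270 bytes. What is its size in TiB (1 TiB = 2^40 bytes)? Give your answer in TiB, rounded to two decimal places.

765.50 TiB

841,680,741,875,270 bytes given.
1 TiB = 1,099,511,627,776 bytes
841,680,741,875,270 / 1,099,511,627,776 = 765.50 TiB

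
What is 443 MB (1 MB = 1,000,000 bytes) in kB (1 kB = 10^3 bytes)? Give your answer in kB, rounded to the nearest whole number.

443 MB × 1,000,000 bytes/MB = 443,000,000 bytes
1 kB = 10^3 bytes = 1,000 bytes
443,000,000 / 1,000 = 443,000 kB

443,000 kB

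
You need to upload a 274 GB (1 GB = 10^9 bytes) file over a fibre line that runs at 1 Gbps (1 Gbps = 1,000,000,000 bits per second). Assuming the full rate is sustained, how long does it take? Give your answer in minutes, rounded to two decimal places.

36.53 minutes

274 GB = 274,000,000,000 bytes = 2,192,000,000,000 bits
1 Gbps = 1,000,000,000 bits/s
time = 2,192,000,000,000 / 1,000,000,000 = 2,192.000 s
2,192.000 s / 60 = 36.53 minutes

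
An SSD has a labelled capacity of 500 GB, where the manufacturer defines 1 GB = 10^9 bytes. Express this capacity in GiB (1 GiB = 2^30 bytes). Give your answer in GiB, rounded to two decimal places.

500 GB × 1,000,000,000 bytes/GB = 500,000,000,000 bytes
1 GiB = 1,073,741,824 bytes
500,000,000,000 / 1,073,741,824 = 465.66 GiB

465.66 GiB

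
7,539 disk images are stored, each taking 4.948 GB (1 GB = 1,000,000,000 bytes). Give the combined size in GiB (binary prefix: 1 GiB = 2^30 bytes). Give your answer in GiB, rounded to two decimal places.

34,741.10 GiB

Total = 7,539 × 4.948 GB = 37302.972 GB
= 37302.972 × 1,000,000,000 bytes = 37,302,972,000,000 bytes
1 GiB = 1,073,741,824 bytes
37,302,972,000,000 / 1,073,741,824 = 34,741.10 GiB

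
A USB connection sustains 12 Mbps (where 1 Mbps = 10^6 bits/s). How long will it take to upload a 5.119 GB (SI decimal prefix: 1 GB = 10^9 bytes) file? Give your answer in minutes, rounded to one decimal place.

56.9 minutes

5.119 GB = 5,119,000,000 bytes = 40,952,000,000 bits
12 Mbps = 12,000,000 bits/s
time = 40,952,000,000 / 12,000,000 = 3,412.67 s
3,412.67 s / 60 = 56.9 minutes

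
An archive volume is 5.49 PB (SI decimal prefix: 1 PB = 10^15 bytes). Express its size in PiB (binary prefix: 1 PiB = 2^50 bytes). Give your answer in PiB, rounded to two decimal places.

5.49 PB = 5.49 × 10^15 bytes = 5,490,000,000,000,000 bytes
1 PiB = 1,125,899,906,842,624 bytes
5,490,000,000,000,000 / 1,125,899,906,842,624 = 4.88 PiB

4.88 PiB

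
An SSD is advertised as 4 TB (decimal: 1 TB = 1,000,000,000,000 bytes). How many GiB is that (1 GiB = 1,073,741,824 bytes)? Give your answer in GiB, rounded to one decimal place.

3,725.3 GiB

4 TB × 1,000,000,000,000 bytes/TB = 4,000,000,000,000 bytes
1 GiB = 2^30 bytes = 1,073,741,824 bytes
4,000,000,000,000 / 1,073,741,824 = 3,725.3 GiB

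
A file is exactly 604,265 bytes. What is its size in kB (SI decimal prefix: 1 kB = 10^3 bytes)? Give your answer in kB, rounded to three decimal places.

604.265 kB

604,265 bytes given.
1 kB = 1,000 bytes
604,265 / 1,000 = 604.265 kB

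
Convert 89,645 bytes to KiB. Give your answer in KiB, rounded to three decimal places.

89,645 bytes given.
1 KiB = 2^10 bytes = 1,024 bytes
89,645 / 1,024 = 87.544 KiB

87.544 KiB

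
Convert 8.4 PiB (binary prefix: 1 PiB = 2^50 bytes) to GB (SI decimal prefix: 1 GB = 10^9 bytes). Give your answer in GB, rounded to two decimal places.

8.4 PiB × 1,125,899,906,842,624 bytes/PiB = 9,457,559,217,478,041.6 bytes
1 GB = 1,000,000,000 bytes
9,457,559,217,478,041.6 / 1,000,000,000 = 9,457,559.22 GB

9,457,559.22 GB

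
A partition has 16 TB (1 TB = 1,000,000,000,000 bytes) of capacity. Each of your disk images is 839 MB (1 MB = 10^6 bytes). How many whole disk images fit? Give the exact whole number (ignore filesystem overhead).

19,070

Capacity: 16 TB = 16,000,000,000,000 bytes
Per item: 839 MB = 839,000,000 bytes
⌊16,000,000,000,000 / 839,000,000⌋ = 19,070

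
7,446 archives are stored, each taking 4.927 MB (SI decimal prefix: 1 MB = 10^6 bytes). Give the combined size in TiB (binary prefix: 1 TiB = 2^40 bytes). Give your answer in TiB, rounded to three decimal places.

0.033 TiB

Total = 7,446 × 4.927 MB = 36686.442 MB
= 36686.442 × 1,000,000 bytes = 36,686,442,000 bytes
1 TiB = 1,099,511,627,776 bytes
36,686,442,000 / 1,099,511,627,776 = 0.033 TiB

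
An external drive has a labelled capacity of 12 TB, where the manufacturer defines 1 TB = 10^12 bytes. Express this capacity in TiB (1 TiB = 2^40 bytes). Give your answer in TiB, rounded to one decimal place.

12 TB × 1,000,000,000,000 bytes/TB = 12,000,000,000,000 bytes
1 TiB = 1,099,511,627,776 bytes
12,000,000,000,000 / 1,099,511,627,776 = 10.9 TiB

10.9 TiB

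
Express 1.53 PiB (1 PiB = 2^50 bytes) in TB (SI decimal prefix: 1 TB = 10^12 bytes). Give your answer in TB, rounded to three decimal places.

1.53 PiB = 1.53 × 2^50 bytes = 1,722,626,857,469,214.72 bytes
1 TB = 10^12 bytes = 1,000,000,000,000 bytes
1,722,626,857,469,214.72 / 1,000,000,000,000 = 1,722.627 TB

1,722.627 TB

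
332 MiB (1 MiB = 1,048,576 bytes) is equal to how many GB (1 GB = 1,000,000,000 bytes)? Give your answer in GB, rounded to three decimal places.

0.348 GB

332 MiB = 332 × 2^20 bytes = 348,127,232 bytes
1 GB = 1,000,000,000 bytes
348,127,232 / 1,000,000,000 = 0.348 GB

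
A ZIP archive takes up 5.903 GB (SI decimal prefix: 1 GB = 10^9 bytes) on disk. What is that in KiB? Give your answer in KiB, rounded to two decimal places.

5.903 GB = 5.903 × 10^9 bytes = 5,903,000,000 bytes
1 KiB = 2^10 bytes = 1,024 bytes
5,903,000,000 / 1,024 = 5,764,648.44 KiB

5,764,648.44 KiB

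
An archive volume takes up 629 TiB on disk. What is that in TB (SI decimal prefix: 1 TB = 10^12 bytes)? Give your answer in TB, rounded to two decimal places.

691.59 TB

629 TiB = 629 × 2^40 bytes = 691,592,813,871,104 bytes
1 TB = 10^12 bytes = 1,000,000,000,000 bytes
691,592,813,871,104 / 1,000,000,000,000 = 691.59 TB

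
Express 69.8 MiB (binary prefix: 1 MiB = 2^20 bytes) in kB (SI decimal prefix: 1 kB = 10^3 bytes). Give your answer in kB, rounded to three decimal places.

69.8 MiB = 69.8 × 2^20 bytes = 73,190,604.8 bytes
1 kB = 1,000 bytes
73,190,604.8 / 1,000 = 73,190.605 kB

73,190.605 kB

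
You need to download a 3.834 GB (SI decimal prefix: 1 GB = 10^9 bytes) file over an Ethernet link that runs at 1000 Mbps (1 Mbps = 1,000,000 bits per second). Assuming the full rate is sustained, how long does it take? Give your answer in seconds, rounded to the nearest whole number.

3.834 GB = 3,834,000,000 bytes = 30,672,000,000 bits
1000 Mbps = 1,000,000,000 bits/s
time = 30,672,000,000 / 1,000,000,000 = 31 s

31 seconds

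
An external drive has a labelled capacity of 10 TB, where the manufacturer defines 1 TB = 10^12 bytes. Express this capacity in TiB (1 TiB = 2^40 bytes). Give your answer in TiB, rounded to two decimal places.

10 TB × 1,000,000,000,000 bytes/TB = 10,000,000,000,000 bytes
1 TiB = 2^40 bytes = 1,099,511,627,776 bytes
10,000,000,000,000 / 1,099,511,627,776 = 9.09 TiB

9.09 TiB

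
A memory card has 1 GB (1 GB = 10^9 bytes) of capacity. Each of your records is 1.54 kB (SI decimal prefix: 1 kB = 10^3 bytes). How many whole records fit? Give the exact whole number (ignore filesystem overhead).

Capacity: 1 GB = 1,000,000,000 bytes
Per item: 1.54 kB = 1,540 bytes
⌊1,000,000,000 / 1,540⌋ = 649,350

649,350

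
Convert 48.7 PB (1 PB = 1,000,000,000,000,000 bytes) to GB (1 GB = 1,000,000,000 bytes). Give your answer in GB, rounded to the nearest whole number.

48.7 PB × 1,000,000,000,000,000 bytes/PB = 48,700,000,000,000,000 bytes
1 GB = 1,000,000,000 bytes
48,700,000,000,000,000 / 1,000,000,000 = 48,700,000 GB

48,700,000 GB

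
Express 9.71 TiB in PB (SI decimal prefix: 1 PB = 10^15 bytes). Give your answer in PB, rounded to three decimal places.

0.011 PB

9.71 TiB = 9.71 × 2^40 bytes = 10,676,257,905,704.96 bytes
1 PB = 1,000,000,000,000,000 bytes
10,676,257,905,704.96 / 1,000,000,000,000,000 = 0.011 PB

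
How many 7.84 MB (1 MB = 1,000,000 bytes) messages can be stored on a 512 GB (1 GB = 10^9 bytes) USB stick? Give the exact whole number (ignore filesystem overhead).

Capacity: 512 GB = 512,000,000,000 bytes
Per item: 7.84 MB = 7,840,000 bytes
⌊512,000,000,000 / 7,840,000⌋ = 65,306

65,306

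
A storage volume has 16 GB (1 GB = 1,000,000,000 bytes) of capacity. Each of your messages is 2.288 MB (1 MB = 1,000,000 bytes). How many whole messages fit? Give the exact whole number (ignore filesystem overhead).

6,993

Capacity: 16 GB = 16,000,000,000 bytes
Per item: 2.288 MB = 2,288,000 bytes
⌊16,000,000,000 / 2,288,000⌋ = 6,993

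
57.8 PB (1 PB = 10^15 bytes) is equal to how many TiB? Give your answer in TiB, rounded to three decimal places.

57.8 PB = 57.8 × 10^15 bytes = 57,800,000,000,000,000 bytes
1 TiB = 2^40 bytes = 1,099,511,627,776 bytes
57,800,000,000,000,000 / 1,099,511,627,776 = 52,568.794 TiB

52,568.794 TiB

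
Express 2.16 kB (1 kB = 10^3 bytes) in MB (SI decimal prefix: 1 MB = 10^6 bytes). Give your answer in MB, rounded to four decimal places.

2.16 kB = 2.16 × 10^3 bytes = 2,160 bytes
1 MB = 10^6 bytes = 1,000,000 bytes
2,160 / 1,000,000 = 0.0022 MB

0.0022 MB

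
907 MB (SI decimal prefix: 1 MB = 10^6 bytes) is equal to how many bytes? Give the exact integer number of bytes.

907,000,000 bytes

907 × 1,000,000 = 907,000,000 bytes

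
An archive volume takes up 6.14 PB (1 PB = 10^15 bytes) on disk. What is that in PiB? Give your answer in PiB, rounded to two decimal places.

6.14 PB × 1,000,000,000,000,000 bytes/PB = 6,140,000,000,000,000 bytes
1 PiB = 1,125,899,906,842,624 bytes
6,140,000,000,000,000 / 1,125,899,906,842,624 = 5.45 PiB

5.45 PiB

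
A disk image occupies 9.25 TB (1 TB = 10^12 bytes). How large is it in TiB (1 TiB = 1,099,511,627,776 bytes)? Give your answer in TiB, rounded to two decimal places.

8.41 TiB

9.25 TB × 1,000,000,000,000 bytes/TB = 9,250,000,000,000 bytes
1 TiB = 1,099,511,627,776 bytes
9,250,000,000,000 / 1,099,511,627,776 = 8.41 TiB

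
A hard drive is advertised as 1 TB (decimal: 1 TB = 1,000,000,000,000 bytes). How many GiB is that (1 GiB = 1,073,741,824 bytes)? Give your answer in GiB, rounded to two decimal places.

1 TB × 1,000,000,000,000 bytes/TB = 1,000,000,000,000 bytes
1 GiB = 1,073,741,824 bytes
1,000,000,000,000 / 1,073,741,824 = 931.32 GiB

931.32 GiB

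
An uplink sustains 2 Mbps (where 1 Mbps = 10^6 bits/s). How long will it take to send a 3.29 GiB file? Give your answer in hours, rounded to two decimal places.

3.93 hours

3.29 GiB = 3,532,610,600.96 bytes = 28,260,884,807.68 bits
2 Mbps = 2,000,000 bits/s
time = 28,260,884,807.68 / 2,000,000 = 14,130.4424 s
14,130.4424 s / 3600 = 3.93 hours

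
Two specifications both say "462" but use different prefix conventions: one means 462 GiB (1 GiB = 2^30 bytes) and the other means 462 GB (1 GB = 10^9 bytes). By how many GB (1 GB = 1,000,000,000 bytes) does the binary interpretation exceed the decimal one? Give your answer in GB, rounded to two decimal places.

462 GiB = 462 × 1,073,741,824 = 496,068,722,688 bytes
462 GB = 462 × 1,000,000,000 = 462,000,000,000 bytes
difference = 34,068,722,688 bytes
34,068,722,688 / 1,000,000,000 = 34.07 GB

34.07 GB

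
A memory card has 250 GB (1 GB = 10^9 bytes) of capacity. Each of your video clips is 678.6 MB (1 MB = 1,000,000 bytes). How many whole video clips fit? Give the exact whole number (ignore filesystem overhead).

368

Capacity: 250 GB = 250,000,000,000 bytes
Per item: 678.6 MB = 678,600,000 bytes
⌊250,000,000,000 / 678,600,000⌋ = 368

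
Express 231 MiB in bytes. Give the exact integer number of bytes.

242,221,056 bytes

231 × 1,048,576 = 242,221,056 bytes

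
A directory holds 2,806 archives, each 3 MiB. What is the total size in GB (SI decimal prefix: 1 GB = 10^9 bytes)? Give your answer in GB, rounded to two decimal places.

Total = 2,806 × 3 MiB = 8418 MiB
= 8418 × 1,048,576 bytes = 8,826,912,768 bytes
1 GB = 1,000,000,000 bytes
8,826,912,768 / 1,000,000,000 = 8.83 GB

8.83 GB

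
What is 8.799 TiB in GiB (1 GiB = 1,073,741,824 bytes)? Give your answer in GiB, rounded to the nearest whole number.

8.799 TiB × 1,099,511,627,776 bytes/TiB = 9,674,602,812,801.024 bytes
1 GiB = 2^30 bytes = 1,073,741,824 bytes
9,674,602,812,801.024 / 1,073,741,824 = 9,010 GiB

9,010 GiB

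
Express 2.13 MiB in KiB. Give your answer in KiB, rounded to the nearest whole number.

2,181 KiB

2.13 MiB = 2.13 × 2^20 bytes = 2,233,466.88 bytes
1 KiB = 2^10 bytes = 1,024 bytes
2,233,466.88 / 1,024 = 2,181 KiB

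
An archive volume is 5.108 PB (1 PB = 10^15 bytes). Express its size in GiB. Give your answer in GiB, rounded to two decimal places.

4,757,195.71 GiB

5.108 PB × 1,000,000,000,000,000 bytes/PB = 5,108,000,000,000,000 bytes
1 GiB = 1,073,741,824 bytes
5,108,000,000,000,000 / 1,073,741,824 = 4,757,195.71 GiB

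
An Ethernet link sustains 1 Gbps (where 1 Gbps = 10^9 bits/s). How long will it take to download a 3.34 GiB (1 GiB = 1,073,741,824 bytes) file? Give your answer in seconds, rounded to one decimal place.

3.34 GiB = 3,586,297,692.16 bytes = 28,690,381,537.28 bits
1 Gbps = 1,000,000,000 bits/s
time = 28,690,381,537.28 / 1,000,000,000 = 28.7 s

28.7 seconds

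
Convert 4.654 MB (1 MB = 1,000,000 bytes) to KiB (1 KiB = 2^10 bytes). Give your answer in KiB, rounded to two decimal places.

4,544.92 KiB

4.654 MB × 1,000,000 bytes/MB = 4,654,000 bytes
1 KiB = 1,024 bytes
4,654,000 / 1,024 = 4,544.92 KiB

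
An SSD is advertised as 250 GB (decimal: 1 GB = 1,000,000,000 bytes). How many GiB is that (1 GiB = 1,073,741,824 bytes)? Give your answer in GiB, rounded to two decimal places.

250 GB × 1,000,000,000 bytes/GB = 250,000,000,000 bytes
1 GiB = 1,073,741,824 bytes
250,000,000,000 / 1,073,741,824 = 232.83 GiB

232.83 GiB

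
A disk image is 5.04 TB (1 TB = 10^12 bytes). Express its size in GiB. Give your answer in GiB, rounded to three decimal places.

5.04 TB = 5.04 × 10^12 bytes = 5,040,000,000,000 bytes
1 GiB = 1,073,741,824 bytes
5,040,000,000,000 / 1,073,741,824 = 4,693.866 GiB

4,693.866 GiB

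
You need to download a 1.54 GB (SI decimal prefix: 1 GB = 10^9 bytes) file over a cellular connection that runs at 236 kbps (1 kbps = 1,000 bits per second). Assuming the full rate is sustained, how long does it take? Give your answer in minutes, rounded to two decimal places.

870.06 minutes

1.54 GB = 1,540,000,000 bytes = 12,320,000,000 bits
236 kbps = 236,000 bits/s
time = 12,320,000,000 / 236,000 = 52,203.390 s
52,203.390 s / 60 = 870.06 minutes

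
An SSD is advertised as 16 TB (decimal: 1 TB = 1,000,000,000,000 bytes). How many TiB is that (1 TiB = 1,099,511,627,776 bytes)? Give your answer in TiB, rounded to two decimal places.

14.55 TiB

16 TB × 1,000,000,000,000 bytes/TB = 16,000,000,000,000 bytes
1 TiB = 2^40 bytes = 1,099,511,627,776 bytes
16,000,000,000,000 / 1,099,511,627,776 = 14.55 TiB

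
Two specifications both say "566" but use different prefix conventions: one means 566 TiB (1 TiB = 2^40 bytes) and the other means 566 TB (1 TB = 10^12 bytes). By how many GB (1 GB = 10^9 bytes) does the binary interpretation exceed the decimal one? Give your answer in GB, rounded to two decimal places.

566 TiB = 566 × 1,099,511,627,776 = 622,323,581,321,216 bytes
566 TB = 566 × 1,000,000,000,000 = 566,000,000,000,000 bytes
difference = 56,323,581,321,216 bytes
56,323,581,321,216 / 1,000,000,000 = 56,323.58 GB

56,323.58 GB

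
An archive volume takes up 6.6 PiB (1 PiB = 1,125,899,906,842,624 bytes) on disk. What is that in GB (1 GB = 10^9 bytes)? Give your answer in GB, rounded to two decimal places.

7,430,939.39 GB

6.6 PiB × 1,125,899,906,842,624 bytes/PiB = 7,430,939,385,161,318.4 bytes
1 GB = 10^9 bytes = 1,000,000,000 bytes
7,430,939,385,161,318.4 / 1,000,000,000 = 7,430,939.39 GB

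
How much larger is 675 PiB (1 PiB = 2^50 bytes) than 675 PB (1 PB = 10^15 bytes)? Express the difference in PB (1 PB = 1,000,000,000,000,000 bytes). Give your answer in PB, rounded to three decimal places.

84.982 PB

675 PiB = 675 × 1,125,899,906,842,624 = 759,982,437,118,771,200 bytes
675 PB = 675 × 1,000,000,000,000,000 = 675,000,000,000,000,000 bytes
difference = 84,982,437,118,771,200 bytes
84,982,437,118,771,200 / 1,000,000,000,000,000 = 84.982 PB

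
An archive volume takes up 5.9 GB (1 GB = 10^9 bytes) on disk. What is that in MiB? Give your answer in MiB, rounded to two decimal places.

5,626.68 MiB

5.9 GB × 1,000,000,000 bytes/GB = 5,900,000,000 bytes
1 MiB = 1,048,576 bytes
5,900,000,000 / 1,048,576 = 5,626.68 MiB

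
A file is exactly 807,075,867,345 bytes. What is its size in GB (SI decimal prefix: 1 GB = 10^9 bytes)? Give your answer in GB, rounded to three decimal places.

807.076 GB

807,075,867,345 bytes given.
1 GB = 10^9 bytes = 1,000,000,000 bytes
807,075,867,345 / 1,000,000,000 = 807.076 GB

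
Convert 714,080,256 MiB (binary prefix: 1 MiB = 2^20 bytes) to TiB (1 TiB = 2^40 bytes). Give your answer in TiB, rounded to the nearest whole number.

714,080,256 MiB × 1,048,576 bytes/MiB = 748,767,418,515,456 bytes
1 TiB = 2^40 bytes = 1,099,511,627,776 bytes
748,767,418,515,456 / 1,099,511,627,776 = 681 TiB

681 TiB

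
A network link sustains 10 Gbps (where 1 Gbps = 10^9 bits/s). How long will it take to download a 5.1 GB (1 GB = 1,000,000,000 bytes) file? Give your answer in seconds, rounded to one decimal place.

5.1 GB = 5,100,000,000 bytes = 40,800,000,000 bits
10 Gbps = 10,000,000,000 bits/s
time = 40,800,000,000 / 10,000,000,000 = 4.1 s

4.1 seconds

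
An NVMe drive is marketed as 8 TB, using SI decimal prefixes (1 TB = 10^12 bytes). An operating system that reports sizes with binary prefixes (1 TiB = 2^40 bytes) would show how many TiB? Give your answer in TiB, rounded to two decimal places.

8 TB = 8 × 10^12 bytes = 8,000,000,000,000 bytes
1 TiB = 2^40 bytes = 1,099,511,627,776 bytes
8,000,000,000,000 / 1,099,511,627,776 = 7.28 TiB

7.28 TiB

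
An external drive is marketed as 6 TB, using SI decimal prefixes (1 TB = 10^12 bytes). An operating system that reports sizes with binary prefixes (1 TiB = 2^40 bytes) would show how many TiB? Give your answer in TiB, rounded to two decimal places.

6 TB × 1,000,000,000,000 bytes/TB = 6,000,000,000,000 bytes
1 TiB = 1,099,511,627,776 bytes
6,000,000,000,000 / 1,099,511,627,776 = 5.46 TiB

5.46 TiB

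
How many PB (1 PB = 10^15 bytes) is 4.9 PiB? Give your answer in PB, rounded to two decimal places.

5.52 PB

4.9 PiB = 4.9 × 2^50 bytes = 5,516,909,543,528,857.6 bytes
1 PB = 10^15 bytes = 1,000,000,000,000,000 bytes
5,516,909,543,528,857.6 / 1,000,000,000,000,000 = 5.52 PB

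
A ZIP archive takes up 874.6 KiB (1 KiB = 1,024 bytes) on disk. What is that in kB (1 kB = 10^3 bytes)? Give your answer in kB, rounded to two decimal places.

874.6 KiB = 874.6 × 2^10 bytes = 895,590.4 bytes
1 kB = 10^3 bytes = 1,000 bytes
895,590.4 / 1,000 = 895.59 kB

895.59 kB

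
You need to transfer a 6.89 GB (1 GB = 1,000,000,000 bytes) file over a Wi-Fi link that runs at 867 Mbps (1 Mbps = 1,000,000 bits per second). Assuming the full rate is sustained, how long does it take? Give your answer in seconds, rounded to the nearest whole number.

64 seconds

6.89 GB = 6,890,000,000 bytes = 55,120,000,000 bits
867 Mbps = 867,000,000 bits/s
time = 55,120,000,000 / 867,000,000 = 64 s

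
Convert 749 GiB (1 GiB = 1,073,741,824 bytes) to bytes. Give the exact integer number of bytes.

749 × 1,073,741,824 = 804,232,626,176 bytes  (1 GiB = 2^30 bytes)

804,232,626,176 bytes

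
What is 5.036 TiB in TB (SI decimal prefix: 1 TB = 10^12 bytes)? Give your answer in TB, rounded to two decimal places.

5.036 TiB = 5.036 × 2^40 bytes = 5,537,140,557,479.936 bytes
1 TB = 1,000,000,000,000 bytes
5,537,140,557,479.936 / 1,000,000,000,000 = 5.54 TB

5.54 TB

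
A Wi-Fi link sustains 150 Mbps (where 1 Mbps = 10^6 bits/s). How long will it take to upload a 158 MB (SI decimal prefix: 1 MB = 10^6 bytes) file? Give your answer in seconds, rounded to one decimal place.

8.4 seconds

158 MB = 158,000,000 bytes = 1,264,000,000 bits
150 Mbps = 150,000,000 bits/s
time = 1,264,000,000 / 150,000,000 = 8.4 s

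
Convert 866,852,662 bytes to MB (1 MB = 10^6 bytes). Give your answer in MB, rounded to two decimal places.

866.85 MB

866,852,662 bytes given.
1 MB = 1,000,000 bytes
866,852,662 / 1,000,000 = 866.85 MB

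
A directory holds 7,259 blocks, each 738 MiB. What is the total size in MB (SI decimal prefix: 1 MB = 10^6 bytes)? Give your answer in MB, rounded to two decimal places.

5,617,370.53 MB

Total = 7,259 × 738 MiB = 5,357,142 MiB
= 5,357,142 × 1,048,576 bytes = 5,617,370,529,792 bytes
1 MB = 1,000,000 bytes
5,617,370,529,792 / 1,000,000 = 5,617,370.53 MB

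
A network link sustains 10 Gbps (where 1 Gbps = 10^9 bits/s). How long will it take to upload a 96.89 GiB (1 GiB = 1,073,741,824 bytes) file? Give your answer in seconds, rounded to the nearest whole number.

83 seconds

96.89 GiB = 104,034,845,327.36 bytes = 832,278,762,618.88 bits
10 Gbps = 10,000,000,000 bits/s
time = 832,278,762,618.88 / 10,000,000,000 = 83 s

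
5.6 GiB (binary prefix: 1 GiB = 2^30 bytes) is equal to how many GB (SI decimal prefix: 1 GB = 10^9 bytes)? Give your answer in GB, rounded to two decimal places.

6.01 GB

5.6 GiB = 5.6 × 2^30 bytes = 6,012,954,214.4 bytes
1 GB = 1,000,000,000 bytes
6,012,954,214.4 / 1,000,000,000 = 6.01 GB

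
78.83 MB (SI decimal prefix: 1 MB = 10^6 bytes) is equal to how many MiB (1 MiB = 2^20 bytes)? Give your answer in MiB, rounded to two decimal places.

75.18 MiB

78.83 MB = 78.83 × 10^6 bytes = 78,830,000 bytes
1 MiB = 2^20 bytes = 1,048,576 bytes
78,830,000 / 1,048,576 = 75.18 MiB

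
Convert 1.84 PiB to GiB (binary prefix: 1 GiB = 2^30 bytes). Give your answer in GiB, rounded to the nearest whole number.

1,929,380 GiB

1.84 PiB = 1.84 × 2^50 bytes = 2,071,655,828,590,428.16 bytes
1 GiB = 1,073,741,824 bytes
2,071,655,828,590,428.16 / 1,073,741,824 = 1,929,380 GiB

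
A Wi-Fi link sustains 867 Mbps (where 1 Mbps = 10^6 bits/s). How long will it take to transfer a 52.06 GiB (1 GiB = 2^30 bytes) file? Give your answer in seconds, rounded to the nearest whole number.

516 seconds

52.06 GiB = 55,898,999,357.44 bytes = 447,191,994,859.52 bits
867 Mbps = 867,000,000 bits/s
time = 447,191,994,859.52 / 867,000,000 = 516 s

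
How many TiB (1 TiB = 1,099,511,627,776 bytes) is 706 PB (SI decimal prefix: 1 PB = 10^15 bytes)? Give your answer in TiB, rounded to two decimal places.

642,103.26 TiB

706 PB = 706 × 10^15 bytes = 706,000,000,000,000,000 bytes
1 TiB = 1,099,511,627,776 bytes
706,000,000,000,000,000 / 1,099,511,627,776 = 642,103.26 TiB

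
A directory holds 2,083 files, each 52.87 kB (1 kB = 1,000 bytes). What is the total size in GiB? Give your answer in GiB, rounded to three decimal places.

Total = 2,083 × 52.87 kB = 110128.21 kB
= 110128.21 × 1,000 bytes = 110,128,210 bytes
1 GiB = 1,073,741,824 bytes
110,128,210 / 1,073,741,824 = 0.103 GiB

0.103 GiB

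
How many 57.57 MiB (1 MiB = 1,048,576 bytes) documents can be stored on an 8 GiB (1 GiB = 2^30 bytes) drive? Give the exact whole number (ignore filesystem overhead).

142

Capacity: 8 GiB = 8,589,934,592 bytes
Per item: 57.57 MiB = 60,366,520.32 bytes
⌊8,589,934,592 / 60,366,520.32⌋ = 142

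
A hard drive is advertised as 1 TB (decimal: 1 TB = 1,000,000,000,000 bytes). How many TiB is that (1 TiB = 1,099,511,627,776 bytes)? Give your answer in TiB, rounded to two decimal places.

0.91 TiB

1 TB = 1 × 10^12 bytes = 1,000,000,000,000 bytes
1 TiB = 1,099,511,627,776 bytes
1,000,000,000,000 / 1,099,511,627,776 = 0.91 TiB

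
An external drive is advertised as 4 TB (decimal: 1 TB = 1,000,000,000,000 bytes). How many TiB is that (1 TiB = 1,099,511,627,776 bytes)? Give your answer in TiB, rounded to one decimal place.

3.6 TiB

4 TB = 4 × 10^12 bytes = 4,000,000,000,000 bytes
1 TiB = 1,099,511,627,776 bytes
4,000,000,000,000 / 1,099,511,627,776 = 3.6 TiB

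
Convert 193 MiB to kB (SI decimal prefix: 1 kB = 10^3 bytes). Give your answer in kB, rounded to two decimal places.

193 MiB = 193 × 2^20 bytes = 202,375,168 bytes
1 kB = 10^3 bytes = 1,000 bytes
202,375,168 / 1,000 = 202,375.17 kB

202,375.17 kB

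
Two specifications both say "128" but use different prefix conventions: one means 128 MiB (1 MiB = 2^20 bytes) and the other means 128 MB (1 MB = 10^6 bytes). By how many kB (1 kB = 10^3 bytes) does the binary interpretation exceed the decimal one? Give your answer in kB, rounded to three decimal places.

6,217.728 kB

128 MiB = 128 × 1,048,576 = 134,217,728 bytes
128 MB = 128 × 1,000,000 = 128,000,000 bytes
difference = 6,217,728 bytes
6,217,728 / 1,000 = 6,217.728 kB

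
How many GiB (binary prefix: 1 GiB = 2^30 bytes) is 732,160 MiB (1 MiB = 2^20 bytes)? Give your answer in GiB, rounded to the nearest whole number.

715 GiB

732,160 MiB = 732,160 × 2^20 bytes = 767,725,404,160 bytes
1 GiB = 2^30 bytes = 1,073,741,824 bytes
767,725,404,160 / 1,073,741,824 = 715 GiB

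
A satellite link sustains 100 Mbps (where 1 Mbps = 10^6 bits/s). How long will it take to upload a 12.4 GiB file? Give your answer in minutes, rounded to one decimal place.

12.4 GiB = 13,314,398,617.6 bytes = 106,515,188,940.8 bits
100 Mbps = 100,000,000 bits/s
time = 106,515,188,940.8 / 100,000,000 = 1,065.15 s
1,065.15 s / 60 = 17.8 minutes

17.8 minutes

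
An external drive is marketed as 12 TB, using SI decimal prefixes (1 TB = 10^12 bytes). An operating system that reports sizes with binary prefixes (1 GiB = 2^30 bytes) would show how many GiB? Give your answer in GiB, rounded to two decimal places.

11,175.87 GiB

12 TB × 1,000,000,000,000 bytes/TB = 12,000,000,000,000 bytes
1 GiB = 1,073,741,824 bytes
12,000,000,000,000 / 1,073,741,824 = 11,175.87 GiB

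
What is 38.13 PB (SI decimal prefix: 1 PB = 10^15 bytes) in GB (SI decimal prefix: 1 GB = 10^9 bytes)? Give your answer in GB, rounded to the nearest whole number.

38.13 PB × 1,000,000,000,000,000 bytes/PB = 38,130,000,000,000,000 bytes
1 GB = 1,000,000,000 bytes
38,130,000,000,000,000 / 1,000,000,000 = 38,130,000 GB

38,130,000 GB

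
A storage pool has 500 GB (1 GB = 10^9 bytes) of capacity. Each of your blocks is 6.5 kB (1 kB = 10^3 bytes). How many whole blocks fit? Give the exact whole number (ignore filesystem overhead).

76,923,076

Capacity: 500 GB = 500,000,000,000 bytes
Per item: 6.5 kB = 6,500 bytes
⌊500,000,000,000 / 6,500⌋ = 76,923,076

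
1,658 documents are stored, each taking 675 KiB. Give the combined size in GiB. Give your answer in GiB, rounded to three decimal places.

Total = 1,658 × 675 KiB = 1,119,150 KiB
= 1,119,150 × 1,024 bytes = 1,146,009,600 bytes
1 GiB = 1,073,741,824 bytes
1,146,009,600 / 1,073,741,824 = 1.067 GiB

1.067 GiB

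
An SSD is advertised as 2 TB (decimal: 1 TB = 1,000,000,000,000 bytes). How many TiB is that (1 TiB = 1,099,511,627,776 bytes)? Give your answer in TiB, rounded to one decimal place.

2 TB = 2 × 10^12 bytes = 2,000,000,000,000 bytes
1 TiB = 2^40 bytes = 1,099,511,627,776 bytes
2,000,000,000,000 / 1,099,511,627,776 = 1.8 TiB

1.8 TiB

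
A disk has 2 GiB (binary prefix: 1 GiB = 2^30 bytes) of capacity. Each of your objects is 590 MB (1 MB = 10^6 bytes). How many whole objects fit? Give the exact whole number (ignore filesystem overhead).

3

Capacity: 2 GiB = 2,147,483,648 bytes
Per item: 590 MB = 590,000,000 bytes
⌊2,147,483,648 / 590,000,000⌋ = 3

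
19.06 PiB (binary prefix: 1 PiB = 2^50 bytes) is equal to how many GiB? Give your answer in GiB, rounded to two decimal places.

19,985,858.56 GiB

19.06 PiB × 1,125,899,906,842,624 bytes/PiB = 21,459,652,224,420,413.44 bytes
1 GiB = 1,073,741,824 bytes
21,459,652,224,420,413.44 / 1,073,741,824 = 19,985,858.56 GiB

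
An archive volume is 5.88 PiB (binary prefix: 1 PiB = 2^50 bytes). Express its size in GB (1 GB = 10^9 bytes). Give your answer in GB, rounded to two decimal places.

5.88 PiB = 5.88 × 2^50 bytes = 6,620,291,452,234,629.12 bytes
1 GB = 1,000,000,000 bytes
6,620,291,452,234,629.12 / 1,000,000,000 = 6,620,291.45 GB

6,620,291.45 GB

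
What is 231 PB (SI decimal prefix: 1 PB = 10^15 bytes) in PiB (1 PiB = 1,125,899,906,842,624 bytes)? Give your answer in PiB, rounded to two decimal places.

205.17 PiB

231 PB × 1,000,000,000,000,000 bytes/PB = 231,000,000,000,000,000 bytes
1 PiB = 2^50 bytes = 1,125,899,906,842,624 bytes
231,000,000,000,000,000 / 1,125,899,906,842,624 = 205.17 PiB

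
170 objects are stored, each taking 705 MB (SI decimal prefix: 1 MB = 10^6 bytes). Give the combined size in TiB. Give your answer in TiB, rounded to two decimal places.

0.11 TiB

Total = 170 × 705 MB = 119,850 MB
= 119,850 × 1,000,000 bytes = 119,850,000,000 bytes
1 TiB = 1,099,511,627,776 bytes
119,850,000,000 / 1,099,511,627,776 = 0.11 TiB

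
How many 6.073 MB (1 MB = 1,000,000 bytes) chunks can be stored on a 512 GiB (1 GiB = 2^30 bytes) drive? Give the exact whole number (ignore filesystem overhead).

90,524

Capacity: 512 GiB = 549,755,813,888 bytes
Per item: 6.073 MB = 6,073,000 bytes
⌊549,755,813,888 / 6,073,000⌋ = 90,524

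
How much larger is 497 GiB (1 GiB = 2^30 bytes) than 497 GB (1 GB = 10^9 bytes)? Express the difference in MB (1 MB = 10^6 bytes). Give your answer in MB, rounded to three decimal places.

497 GiB = 497 × 1,073,741,824 = 533,649,686,528 bytes
497 GB = 497 × 1,000,000,000 = 497,000,000,000 bytes
difference = 36,649,686,528 bytes
36,649,686,528 / 1,000,000 = 36,649.687 MB

36,649.687 MB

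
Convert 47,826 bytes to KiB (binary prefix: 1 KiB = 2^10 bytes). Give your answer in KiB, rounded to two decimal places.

46.71 KiB

47,826 bytes given.
1 KiB = 2^10 bytes = 1,024 bytes
47,826 / 1,024 = 46.71 KiB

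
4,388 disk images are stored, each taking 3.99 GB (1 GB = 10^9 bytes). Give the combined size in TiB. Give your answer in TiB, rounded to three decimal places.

Total = 4,388 × 3.99 GB = 17508.12 GB
= 17508.12 × 1,000,000,000 bytes = 17,508,120,000,000 bytes
1 TiB = 1,099,511,627,776 bytes
17,508,120,000,000 / 1,099,511,627,776 = 15.924 TiB

15.924 TiB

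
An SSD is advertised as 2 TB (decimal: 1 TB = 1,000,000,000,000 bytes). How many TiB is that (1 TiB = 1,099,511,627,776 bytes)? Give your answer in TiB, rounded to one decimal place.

1.8 TiB

2 TB × 1,000,000,000,000 bytes/TB = 2,000,000,000,000 bytes
1 TiB = 1,099,511,627,776 bytes
2,000,000,000,000 / 1,099,511,627,776 = 1.8 TiB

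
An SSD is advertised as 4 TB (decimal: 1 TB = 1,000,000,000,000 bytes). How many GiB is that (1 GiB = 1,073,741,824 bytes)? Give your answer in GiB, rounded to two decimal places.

4 TB = 4 × 10^12 bytes = 4,000,000,000,000 bytes
1 GiB = 2^30 bytes = 1,073,741,824 bytes
4,000,000,000,000 / 1,073,741,824 = 3,725.29 GiB

3,725.29 GiB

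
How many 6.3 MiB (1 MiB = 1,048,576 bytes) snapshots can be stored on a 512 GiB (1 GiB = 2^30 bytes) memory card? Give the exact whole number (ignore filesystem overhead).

Capacity: 512 GiB = 549,755,813,888 bytes
Per item: 6.3 MiB = 6,606,028.8 bytes
⌊549,755,813,888 / 6,606,028.8⌋ = 83,220

83,220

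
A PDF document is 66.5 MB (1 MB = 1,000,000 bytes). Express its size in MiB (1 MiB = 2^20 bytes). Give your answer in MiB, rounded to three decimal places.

63.419 MiB

66.5 MB × 1,000,000 bytes/MB = 66,500,000 bytes
1 MiB = 1,048,576 bytes
66,500,000 / 1,048,576 = 63.419 MiB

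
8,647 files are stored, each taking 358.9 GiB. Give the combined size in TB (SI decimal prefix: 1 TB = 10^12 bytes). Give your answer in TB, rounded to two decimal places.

3,332.26 TB

Total = 8,647 × 358.9 GiB = 3103408.3 GiB
= 3103408.3 × 1,073,741,824 bytes = 3,332,259,288,658,739.2 bytes
1 TB = 1,000,000,000,000 bytes
3,332,259,288,658,739.2 / 1,000,000,000,000 = 3,332.26 TB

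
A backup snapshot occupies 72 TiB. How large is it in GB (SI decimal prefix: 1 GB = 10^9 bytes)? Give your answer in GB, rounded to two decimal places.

72 TiB = 72 × 2^40 bytes = 79,164,837,199,872 bytes
1 GB = 10^9 bytes = 1,000,000,000 bytes
79,164,837,199,872 / 1,000,000,000 = 79,164.84 GB

79,164.84 GB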